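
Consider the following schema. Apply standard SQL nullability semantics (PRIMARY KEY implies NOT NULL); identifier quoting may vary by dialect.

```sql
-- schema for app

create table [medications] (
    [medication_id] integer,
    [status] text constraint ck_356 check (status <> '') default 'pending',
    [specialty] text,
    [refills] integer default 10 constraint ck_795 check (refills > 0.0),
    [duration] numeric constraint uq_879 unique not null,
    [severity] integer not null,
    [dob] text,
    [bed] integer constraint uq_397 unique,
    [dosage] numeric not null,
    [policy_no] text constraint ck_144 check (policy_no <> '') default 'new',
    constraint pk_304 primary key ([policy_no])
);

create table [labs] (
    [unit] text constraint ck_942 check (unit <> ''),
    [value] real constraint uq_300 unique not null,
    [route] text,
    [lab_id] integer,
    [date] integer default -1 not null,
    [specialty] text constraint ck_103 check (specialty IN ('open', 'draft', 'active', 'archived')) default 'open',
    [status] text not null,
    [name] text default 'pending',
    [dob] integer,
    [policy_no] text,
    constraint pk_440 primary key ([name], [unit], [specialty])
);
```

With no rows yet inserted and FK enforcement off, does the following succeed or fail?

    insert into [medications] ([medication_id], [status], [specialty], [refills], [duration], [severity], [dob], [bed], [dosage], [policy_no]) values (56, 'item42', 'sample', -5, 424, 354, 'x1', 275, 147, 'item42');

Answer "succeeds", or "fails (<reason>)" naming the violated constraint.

The value -5 for refills violates CHECK (refills > 0.0).

fails (CHECK on refills)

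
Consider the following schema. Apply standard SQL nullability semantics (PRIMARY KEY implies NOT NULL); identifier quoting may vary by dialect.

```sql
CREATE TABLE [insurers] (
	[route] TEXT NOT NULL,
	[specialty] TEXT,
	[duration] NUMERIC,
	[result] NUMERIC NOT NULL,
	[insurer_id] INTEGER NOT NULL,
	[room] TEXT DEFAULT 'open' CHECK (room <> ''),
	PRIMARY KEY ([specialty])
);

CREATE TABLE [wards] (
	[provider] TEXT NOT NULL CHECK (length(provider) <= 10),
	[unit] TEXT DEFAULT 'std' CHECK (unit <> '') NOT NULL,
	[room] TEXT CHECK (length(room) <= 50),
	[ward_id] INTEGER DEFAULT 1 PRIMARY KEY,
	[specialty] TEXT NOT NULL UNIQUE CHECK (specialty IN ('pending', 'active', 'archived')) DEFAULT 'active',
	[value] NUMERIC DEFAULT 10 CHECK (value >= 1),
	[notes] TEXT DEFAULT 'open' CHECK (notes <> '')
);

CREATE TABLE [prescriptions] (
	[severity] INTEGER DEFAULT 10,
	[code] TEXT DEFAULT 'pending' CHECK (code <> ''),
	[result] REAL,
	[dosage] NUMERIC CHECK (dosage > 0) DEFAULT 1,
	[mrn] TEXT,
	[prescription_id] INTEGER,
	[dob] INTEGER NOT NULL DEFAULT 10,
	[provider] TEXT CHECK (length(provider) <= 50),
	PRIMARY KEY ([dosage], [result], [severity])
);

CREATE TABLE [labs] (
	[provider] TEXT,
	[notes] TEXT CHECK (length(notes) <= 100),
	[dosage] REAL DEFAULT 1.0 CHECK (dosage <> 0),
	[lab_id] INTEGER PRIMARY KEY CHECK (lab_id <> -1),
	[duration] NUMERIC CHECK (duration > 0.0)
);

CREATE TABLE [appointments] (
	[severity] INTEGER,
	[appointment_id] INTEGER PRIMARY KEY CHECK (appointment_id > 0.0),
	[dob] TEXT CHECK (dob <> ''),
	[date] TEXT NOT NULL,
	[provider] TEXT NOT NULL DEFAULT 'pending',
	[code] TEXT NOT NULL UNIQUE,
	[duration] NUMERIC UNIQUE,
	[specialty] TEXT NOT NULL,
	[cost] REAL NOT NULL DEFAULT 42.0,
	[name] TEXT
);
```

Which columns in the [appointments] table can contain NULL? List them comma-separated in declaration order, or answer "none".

severity, dob, duration, name

- severity: no NOT NULL constraint applies → nullable.
- appointment_id: part of the PRIMARY KEY, which implies NOT NULL → not nullable.
- dob: CHECK does not forbid NULL (a CHECK constraint passes when its expression is NULL) → nullable.
- date: declared NOT NULL → not nullable.
- provider: declared NOT NULL → not nullable.
- code: declared NOT NULL → not nullable.
- duration: UNIQUE does not imply NOT NULL → nullable.
- specialty: declared NOT NULL → not nullable.
- cost: declared NOT NULL → not nullable.
- name: no NOT NULL constraint applies → nullable.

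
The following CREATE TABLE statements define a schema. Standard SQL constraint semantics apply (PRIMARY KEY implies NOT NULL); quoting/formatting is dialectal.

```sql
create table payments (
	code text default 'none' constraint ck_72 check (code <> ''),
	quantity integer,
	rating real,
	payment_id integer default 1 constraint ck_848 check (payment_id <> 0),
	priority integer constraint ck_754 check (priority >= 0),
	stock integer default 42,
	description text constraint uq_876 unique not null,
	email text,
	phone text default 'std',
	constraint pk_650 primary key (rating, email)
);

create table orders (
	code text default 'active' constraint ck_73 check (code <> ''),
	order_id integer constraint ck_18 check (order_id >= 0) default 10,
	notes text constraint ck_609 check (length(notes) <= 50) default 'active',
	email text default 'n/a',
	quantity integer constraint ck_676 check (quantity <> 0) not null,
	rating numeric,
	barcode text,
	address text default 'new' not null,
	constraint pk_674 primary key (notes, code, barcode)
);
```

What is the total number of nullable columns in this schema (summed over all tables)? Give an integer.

payments: 6 nullable (code, quantity, payment_id, priority, stock, phone — PK (rating, email) and explicit NOT NULL columns excluded).
orders: 3 nullable (order_id, email, rating — PK (notes, code, barcode) and explicit NOT NULL columns excluded).
Total: 6 + 3 = 9.

9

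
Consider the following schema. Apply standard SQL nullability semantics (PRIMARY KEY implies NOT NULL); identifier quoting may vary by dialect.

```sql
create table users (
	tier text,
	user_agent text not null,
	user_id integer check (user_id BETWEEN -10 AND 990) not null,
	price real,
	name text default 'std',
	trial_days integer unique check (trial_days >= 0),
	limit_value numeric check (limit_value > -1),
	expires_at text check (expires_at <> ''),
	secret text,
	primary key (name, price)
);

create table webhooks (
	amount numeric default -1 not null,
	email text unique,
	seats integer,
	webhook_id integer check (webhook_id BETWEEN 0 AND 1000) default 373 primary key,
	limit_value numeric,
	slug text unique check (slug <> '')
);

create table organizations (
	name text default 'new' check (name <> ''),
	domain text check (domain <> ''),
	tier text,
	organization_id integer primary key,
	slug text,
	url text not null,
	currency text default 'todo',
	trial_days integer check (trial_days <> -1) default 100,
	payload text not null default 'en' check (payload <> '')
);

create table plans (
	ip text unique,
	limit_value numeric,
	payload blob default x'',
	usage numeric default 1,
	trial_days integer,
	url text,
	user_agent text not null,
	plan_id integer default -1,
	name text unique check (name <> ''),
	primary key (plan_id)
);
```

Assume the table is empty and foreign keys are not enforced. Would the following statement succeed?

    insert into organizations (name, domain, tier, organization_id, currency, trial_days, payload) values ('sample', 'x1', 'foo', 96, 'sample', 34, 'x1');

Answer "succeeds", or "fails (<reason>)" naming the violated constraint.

url is omitted from the column list and has no DEFAULT, so it would receive NULL.
But url is declared NOT NULL.

fails (NOT NULL on url)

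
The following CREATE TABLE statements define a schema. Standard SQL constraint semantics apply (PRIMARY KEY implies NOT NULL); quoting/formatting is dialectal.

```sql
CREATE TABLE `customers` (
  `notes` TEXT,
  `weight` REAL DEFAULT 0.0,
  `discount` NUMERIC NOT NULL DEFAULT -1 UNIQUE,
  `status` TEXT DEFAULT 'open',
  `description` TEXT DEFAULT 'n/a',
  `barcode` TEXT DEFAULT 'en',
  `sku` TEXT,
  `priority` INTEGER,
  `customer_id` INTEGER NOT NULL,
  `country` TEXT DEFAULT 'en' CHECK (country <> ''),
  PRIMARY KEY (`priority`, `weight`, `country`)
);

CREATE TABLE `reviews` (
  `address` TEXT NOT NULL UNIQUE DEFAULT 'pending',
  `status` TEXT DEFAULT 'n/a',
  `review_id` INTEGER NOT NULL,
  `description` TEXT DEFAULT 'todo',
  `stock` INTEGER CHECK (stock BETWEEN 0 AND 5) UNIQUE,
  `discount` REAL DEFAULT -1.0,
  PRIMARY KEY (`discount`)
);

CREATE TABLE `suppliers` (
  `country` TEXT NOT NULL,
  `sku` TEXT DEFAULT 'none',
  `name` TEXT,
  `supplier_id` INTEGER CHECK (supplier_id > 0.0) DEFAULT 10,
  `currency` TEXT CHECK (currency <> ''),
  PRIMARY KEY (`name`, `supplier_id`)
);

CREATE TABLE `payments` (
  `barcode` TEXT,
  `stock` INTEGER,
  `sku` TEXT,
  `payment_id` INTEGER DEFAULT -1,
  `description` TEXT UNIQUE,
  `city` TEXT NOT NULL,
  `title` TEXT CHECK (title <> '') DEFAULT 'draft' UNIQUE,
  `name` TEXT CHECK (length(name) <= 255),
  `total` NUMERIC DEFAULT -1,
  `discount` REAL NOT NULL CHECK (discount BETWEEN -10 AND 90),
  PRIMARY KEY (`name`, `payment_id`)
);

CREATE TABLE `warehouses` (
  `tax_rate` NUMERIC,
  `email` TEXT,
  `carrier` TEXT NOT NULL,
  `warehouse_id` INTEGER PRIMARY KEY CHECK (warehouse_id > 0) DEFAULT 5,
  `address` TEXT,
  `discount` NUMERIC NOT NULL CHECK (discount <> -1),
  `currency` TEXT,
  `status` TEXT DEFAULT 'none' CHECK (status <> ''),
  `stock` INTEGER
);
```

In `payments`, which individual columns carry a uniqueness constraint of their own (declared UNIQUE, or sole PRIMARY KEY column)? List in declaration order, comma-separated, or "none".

- barcode: no UNIQUE or single-column PK constraint.
- stock: no UNIQUE or single-column PK constraint.
- sku: no UNIQUE or single-column PK constraint.
- payment_id: part of a composite PRIMARY KEY — only the tuple is unique, not this column on its own.
- description: declared UNIQUE → unique.
- city: no UNIQUE or single-column PK constraint.
- title: declared UNIQUE → unique.
- name: part of a composite PRIMARY KEY — only the tuple is unique, not this column on its own.
- total: no UNIQUE or single-column PK constraint.
- discount: no UNIQUE or single-column PK constraint.

description, title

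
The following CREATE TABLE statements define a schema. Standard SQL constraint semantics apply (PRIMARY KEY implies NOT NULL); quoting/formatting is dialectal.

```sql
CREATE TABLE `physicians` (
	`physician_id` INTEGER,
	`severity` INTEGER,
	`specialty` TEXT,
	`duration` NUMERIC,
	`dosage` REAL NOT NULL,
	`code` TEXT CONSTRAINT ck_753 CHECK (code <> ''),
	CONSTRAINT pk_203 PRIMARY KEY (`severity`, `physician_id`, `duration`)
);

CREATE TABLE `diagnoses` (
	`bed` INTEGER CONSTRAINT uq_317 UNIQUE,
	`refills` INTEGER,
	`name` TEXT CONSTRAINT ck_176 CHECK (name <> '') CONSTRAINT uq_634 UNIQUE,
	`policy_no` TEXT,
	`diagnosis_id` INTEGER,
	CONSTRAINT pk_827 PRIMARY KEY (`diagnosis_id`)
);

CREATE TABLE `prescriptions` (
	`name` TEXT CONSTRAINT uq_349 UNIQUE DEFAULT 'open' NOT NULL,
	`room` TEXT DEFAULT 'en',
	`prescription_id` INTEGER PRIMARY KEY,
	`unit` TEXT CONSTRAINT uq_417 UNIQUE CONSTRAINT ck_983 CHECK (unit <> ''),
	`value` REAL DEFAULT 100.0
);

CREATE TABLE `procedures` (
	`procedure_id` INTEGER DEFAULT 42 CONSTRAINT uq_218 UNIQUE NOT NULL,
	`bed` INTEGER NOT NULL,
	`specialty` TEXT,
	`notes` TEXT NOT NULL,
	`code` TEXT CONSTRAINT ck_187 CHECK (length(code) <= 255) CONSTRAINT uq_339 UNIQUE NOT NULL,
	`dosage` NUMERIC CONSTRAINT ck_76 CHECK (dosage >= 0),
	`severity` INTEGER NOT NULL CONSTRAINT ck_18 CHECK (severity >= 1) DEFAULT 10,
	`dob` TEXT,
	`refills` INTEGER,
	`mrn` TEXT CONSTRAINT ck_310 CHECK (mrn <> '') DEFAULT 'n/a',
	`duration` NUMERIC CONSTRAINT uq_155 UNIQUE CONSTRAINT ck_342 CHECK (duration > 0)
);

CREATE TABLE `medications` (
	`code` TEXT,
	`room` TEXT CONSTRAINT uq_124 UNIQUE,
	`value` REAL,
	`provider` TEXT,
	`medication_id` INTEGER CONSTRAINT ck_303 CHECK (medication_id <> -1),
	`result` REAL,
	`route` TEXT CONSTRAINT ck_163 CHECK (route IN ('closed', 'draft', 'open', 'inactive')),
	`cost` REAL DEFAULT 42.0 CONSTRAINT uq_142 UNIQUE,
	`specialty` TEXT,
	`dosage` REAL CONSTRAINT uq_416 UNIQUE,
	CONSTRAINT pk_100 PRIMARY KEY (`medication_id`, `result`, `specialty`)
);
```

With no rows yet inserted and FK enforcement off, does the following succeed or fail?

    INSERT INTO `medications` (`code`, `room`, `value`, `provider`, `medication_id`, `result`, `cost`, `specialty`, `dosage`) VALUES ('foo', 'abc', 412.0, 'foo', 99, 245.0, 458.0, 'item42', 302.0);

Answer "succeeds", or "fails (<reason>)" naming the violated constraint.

succeeds

NOT NULL columns: medication_id is supplied; result is supplied; specialty is supplied.
CHECK constraints: 99 satisfies (medication_id <> -1).
No constraint is violated.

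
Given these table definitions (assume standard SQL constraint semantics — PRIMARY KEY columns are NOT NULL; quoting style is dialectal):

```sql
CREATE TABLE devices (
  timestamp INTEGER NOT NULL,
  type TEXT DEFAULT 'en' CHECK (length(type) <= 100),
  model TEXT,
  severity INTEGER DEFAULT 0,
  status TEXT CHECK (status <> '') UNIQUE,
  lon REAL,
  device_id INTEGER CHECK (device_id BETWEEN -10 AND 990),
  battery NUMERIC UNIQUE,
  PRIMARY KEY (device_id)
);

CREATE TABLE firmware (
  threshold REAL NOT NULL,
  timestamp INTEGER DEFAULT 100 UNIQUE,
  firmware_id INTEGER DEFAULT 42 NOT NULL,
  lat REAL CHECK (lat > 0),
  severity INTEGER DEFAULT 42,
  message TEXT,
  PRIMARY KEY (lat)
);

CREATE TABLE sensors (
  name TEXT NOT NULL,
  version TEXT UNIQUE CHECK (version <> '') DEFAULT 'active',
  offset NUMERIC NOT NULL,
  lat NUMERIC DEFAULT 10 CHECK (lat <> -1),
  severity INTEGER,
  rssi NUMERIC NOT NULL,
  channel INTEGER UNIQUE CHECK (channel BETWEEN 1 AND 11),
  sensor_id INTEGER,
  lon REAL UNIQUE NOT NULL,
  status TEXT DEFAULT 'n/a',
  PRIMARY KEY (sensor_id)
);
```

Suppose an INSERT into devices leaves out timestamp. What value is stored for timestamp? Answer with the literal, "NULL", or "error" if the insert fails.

timestamp has no DEFAULT clause.
Omitting it would insert NULL, but it is declared NOT NULL, so the INSERT fails.

error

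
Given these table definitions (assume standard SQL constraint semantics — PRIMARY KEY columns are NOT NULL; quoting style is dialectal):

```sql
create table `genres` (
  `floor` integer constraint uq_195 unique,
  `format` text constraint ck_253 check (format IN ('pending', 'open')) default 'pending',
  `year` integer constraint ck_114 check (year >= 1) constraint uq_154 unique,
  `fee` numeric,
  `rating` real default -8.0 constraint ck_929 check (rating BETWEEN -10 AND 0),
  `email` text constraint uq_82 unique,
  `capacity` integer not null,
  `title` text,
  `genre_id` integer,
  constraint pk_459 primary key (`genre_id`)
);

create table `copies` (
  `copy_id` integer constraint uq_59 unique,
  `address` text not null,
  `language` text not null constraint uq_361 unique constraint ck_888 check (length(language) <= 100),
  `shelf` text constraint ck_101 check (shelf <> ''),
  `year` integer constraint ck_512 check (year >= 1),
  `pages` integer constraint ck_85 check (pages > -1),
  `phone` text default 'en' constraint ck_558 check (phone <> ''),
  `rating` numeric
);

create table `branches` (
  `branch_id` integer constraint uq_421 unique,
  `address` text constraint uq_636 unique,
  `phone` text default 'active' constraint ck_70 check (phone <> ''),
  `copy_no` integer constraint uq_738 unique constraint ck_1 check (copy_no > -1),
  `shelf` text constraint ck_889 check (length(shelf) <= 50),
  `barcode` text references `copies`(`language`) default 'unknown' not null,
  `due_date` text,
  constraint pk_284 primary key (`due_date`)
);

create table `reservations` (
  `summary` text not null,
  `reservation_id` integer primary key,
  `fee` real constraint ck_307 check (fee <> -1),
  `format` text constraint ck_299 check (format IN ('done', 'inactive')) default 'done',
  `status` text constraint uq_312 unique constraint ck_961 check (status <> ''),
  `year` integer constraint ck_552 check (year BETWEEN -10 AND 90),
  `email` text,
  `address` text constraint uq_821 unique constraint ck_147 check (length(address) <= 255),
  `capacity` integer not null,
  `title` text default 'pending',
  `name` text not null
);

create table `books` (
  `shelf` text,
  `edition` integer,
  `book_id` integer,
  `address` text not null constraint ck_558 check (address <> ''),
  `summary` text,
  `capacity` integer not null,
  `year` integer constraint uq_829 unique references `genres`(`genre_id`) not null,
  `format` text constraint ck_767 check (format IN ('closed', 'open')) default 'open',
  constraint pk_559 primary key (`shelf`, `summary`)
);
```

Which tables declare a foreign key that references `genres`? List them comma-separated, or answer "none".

books

- books.year references genres(genre_id).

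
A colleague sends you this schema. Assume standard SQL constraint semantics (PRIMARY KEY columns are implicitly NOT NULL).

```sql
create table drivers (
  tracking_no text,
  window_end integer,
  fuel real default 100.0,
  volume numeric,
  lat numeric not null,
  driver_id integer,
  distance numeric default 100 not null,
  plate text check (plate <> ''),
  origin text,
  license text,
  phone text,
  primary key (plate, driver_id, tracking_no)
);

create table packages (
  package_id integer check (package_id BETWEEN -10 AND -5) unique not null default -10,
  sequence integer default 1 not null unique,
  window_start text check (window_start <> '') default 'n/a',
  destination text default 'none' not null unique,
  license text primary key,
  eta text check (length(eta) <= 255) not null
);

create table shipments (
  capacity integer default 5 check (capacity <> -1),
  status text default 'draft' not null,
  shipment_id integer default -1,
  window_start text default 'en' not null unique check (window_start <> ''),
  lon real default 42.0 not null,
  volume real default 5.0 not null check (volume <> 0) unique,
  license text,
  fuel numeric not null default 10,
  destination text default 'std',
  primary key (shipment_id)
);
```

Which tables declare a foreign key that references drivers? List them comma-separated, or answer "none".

No REFERENCES clause anywhere in the schema names drivers.

none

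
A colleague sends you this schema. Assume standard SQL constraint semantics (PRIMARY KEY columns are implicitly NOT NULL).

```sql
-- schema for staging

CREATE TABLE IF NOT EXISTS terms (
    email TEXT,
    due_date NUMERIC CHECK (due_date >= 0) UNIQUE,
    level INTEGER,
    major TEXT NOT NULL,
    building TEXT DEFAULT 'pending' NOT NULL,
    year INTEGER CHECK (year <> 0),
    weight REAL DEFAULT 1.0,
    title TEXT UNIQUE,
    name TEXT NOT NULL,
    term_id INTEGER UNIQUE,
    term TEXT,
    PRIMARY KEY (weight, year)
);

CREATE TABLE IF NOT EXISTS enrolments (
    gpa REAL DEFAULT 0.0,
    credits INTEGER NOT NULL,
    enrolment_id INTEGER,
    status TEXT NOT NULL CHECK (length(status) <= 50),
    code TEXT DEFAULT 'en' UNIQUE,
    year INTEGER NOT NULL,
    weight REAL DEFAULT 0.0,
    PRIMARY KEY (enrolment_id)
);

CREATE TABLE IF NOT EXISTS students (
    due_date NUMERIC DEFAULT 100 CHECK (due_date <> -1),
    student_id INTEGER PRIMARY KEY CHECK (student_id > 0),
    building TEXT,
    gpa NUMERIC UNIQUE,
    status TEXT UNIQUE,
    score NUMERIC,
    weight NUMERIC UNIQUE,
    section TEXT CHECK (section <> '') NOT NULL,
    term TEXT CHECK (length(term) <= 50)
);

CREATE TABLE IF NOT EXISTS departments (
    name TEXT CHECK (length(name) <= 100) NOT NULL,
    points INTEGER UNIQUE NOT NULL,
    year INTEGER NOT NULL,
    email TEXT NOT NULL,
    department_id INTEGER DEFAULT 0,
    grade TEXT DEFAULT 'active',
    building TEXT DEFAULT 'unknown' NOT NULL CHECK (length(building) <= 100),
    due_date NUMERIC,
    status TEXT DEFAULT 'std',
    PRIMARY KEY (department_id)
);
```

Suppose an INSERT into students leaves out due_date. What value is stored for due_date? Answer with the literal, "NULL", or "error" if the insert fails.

due_date has an explicit DEFAULT 100.
When the column is omitted from an INSERT, that default is used.

100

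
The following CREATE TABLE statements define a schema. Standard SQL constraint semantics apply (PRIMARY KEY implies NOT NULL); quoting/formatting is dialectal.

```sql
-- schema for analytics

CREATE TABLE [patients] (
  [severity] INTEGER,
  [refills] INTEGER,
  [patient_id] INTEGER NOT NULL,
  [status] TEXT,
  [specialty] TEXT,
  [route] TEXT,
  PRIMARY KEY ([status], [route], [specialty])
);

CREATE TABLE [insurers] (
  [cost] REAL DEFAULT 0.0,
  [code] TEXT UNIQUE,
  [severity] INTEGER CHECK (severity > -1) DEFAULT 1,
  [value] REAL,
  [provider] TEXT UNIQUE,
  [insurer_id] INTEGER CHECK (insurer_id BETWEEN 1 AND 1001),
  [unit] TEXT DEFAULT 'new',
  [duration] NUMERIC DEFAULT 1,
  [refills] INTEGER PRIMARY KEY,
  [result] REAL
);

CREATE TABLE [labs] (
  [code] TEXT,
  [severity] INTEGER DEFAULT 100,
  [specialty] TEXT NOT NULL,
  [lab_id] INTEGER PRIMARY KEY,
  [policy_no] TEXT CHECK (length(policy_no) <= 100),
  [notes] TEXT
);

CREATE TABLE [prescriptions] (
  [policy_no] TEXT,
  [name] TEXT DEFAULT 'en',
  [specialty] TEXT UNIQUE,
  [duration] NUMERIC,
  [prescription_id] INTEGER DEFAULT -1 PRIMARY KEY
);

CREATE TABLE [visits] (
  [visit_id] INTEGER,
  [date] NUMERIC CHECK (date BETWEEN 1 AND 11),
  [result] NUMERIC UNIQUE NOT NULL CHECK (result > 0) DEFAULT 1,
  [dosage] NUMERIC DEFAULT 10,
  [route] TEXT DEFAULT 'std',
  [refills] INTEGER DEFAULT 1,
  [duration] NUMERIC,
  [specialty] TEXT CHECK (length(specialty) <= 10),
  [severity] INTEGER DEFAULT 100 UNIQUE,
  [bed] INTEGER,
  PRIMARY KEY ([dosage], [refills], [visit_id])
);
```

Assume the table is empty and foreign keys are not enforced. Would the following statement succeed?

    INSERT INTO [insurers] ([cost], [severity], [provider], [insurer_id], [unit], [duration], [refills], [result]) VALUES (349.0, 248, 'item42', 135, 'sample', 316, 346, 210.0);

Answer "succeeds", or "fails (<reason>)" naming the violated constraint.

succeeds

NOT NULL columns: refills is supplied.
CHECK constraints: 248 satisfies (severity > -1); 135 satisfies (insurer_id BETWEEN 1 AND 1001).
No constraint is violated.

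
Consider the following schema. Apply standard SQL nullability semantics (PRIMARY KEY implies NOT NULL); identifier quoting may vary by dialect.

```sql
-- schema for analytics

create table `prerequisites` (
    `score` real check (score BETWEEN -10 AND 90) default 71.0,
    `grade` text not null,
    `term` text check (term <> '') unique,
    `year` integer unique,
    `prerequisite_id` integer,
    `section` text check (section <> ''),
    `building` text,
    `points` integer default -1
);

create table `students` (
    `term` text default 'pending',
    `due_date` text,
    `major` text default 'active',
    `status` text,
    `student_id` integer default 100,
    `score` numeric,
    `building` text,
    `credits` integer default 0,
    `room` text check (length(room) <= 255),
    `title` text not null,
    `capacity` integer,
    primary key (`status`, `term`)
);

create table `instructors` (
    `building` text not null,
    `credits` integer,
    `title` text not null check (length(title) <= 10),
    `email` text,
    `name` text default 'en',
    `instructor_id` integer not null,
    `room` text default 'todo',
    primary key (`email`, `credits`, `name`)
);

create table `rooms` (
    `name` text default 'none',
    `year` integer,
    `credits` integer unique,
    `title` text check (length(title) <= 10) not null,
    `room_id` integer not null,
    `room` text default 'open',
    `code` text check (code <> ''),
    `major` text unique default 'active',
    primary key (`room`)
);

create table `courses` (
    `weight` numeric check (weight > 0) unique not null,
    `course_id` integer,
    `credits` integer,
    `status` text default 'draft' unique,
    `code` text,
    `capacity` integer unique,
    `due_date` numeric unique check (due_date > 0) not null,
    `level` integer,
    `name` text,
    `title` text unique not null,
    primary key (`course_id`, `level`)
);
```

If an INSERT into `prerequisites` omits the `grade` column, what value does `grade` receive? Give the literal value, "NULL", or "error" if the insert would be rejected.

error

grade has no DEFAULT clause.
Omitting it would insert NULL, but it is declared NOT NULL, so the INSERT fails.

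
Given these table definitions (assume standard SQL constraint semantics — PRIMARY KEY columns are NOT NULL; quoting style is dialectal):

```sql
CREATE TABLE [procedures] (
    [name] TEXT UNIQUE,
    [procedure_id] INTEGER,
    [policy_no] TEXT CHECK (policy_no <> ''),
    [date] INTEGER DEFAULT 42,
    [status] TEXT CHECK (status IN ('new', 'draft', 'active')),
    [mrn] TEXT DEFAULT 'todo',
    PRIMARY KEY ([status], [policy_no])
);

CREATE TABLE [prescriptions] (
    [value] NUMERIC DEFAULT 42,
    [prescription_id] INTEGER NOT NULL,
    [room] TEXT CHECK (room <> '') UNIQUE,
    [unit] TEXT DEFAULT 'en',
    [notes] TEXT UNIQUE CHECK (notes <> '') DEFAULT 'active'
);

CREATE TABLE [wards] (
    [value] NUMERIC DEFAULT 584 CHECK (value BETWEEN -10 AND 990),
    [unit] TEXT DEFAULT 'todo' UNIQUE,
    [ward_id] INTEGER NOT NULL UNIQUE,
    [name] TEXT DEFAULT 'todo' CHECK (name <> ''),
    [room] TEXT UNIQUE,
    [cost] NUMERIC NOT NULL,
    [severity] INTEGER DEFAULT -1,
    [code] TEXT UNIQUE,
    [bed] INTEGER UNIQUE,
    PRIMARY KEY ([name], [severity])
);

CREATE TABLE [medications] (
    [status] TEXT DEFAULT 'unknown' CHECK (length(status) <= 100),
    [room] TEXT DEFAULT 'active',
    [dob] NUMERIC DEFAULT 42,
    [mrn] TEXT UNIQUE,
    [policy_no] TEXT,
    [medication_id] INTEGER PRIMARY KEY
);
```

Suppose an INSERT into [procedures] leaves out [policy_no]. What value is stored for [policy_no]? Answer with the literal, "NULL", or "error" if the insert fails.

error

policy_no has no DEFAULT clause.
Omitting it would insert NULL, but it is part of the PRIMARY KEY, so the INSERT fails.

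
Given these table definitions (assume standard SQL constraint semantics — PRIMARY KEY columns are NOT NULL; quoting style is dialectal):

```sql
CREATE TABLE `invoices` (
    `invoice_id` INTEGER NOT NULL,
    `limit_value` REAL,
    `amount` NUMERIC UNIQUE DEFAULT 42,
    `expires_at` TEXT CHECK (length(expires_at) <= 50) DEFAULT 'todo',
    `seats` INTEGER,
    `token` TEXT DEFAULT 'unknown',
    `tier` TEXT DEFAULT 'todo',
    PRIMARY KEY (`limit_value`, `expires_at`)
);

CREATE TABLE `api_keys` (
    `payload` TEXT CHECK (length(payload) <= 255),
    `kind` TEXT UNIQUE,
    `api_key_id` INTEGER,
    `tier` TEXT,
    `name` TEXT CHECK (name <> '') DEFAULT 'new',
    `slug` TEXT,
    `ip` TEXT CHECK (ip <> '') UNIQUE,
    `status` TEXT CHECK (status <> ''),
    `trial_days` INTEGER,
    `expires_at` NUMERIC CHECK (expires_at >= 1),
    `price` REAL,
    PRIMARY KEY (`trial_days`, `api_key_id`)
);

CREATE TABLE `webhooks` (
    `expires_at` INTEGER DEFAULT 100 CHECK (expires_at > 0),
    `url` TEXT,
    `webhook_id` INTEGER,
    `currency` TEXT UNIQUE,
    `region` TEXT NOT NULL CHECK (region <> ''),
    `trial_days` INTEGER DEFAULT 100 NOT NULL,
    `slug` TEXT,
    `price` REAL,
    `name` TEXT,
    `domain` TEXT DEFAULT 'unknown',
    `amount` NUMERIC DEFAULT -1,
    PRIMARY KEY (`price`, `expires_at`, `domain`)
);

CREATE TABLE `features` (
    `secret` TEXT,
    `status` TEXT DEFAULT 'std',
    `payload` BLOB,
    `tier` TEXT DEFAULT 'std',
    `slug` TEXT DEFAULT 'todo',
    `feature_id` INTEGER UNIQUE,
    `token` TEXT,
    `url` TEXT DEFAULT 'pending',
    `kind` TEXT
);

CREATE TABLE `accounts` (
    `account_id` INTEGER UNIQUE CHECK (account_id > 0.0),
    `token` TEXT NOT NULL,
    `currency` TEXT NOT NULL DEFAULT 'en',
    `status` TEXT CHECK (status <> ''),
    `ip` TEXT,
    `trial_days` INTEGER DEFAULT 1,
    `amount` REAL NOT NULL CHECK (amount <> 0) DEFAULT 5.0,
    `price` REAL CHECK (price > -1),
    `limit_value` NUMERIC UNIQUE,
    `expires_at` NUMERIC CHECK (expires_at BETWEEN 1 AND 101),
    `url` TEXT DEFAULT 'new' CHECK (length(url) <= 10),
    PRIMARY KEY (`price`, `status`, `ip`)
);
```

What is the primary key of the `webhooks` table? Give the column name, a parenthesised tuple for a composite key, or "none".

(price, expires_at, domain)

A table-level PRIMARY KEY clause names 3 columns: price, expires_at, domain.
This is a composite key — the combination is unique, not each column individually.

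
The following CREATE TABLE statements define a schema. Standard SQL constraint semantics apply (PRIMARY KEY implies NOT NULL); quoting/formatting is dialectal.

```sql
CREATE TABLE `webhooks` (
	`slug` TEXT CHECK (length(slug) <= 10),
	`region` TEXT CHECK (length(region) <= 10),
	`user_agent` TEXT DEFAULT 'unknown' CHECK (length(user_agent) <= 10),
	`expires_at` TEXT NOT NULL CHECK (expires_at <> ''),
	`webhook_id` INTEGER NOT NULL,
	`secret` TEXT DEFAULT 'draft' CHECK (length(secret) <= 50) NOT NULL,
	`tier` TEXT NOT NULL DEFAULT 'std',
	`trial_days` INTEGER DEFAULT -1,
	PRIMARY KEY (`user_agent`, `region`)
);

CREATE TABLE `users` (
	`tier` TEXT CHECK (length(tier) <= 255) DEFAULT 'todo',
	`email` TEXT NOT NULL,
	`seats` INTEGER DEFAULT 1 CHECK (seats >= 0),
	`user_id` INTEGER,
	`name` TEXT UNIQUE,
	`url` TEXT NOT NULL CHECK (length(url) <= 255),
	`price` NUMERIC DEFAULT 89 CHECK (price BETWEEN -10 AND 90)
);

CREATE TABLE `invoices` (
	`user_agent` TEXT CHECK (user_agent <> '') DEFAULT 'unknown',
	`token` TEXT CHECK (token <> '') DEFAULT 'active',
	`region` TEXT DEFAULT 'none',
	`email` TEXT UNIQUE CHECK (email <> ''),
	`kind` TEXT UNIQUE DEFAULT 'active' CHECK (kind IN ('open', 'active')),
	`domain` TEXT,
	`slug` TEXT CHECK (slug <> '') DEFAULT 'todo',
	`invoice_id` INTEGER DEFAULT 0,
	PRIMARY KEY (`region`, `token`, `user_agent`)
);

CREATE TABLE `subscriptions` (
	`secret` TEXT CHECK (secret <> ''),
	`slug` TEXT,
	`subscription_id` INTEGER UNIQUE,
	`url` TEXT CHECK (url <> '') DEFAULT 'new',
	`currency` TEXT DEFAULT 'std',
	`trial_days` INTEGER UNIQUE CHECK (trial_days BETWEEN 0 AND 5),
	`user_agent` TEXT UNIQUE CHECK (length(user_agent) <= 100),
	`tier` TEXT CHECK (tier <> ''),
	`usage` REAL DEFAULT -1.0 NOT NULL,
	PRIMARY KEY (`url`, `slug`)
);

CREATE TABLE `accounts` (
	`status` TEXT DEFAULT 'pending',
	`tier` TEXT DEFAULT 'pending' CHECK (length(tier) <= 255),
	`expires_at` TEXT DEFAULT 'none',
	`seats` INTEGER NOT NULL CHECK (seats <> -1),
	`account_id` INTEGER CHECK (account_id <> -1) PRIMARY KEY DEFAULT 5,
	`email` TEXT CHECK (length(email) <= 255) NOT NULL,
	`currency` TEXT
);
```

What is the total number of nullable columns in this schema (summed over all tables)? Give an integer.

22

webhooks: 2 nullable (slug, trial_days — PK (user_agent, region) and explicit NOT NULL columns excluded).
users: 5 nullable (tier, seats, user_id, name, price — PK none and explicit NOT NULL columns excluded).
invoices: 5 nullable (email, kind, domain, slug, invoice_id — PK (region, token, user_agent) and explicit NOT NULL columns excluded).
subscriptions: 6 nullable (secret, subscription_id, currency, trial_days, user_agent, tier — PK (url, slug) and explicit NOT NULL columns excluded).
accounts: 4 nullable (status, tier, expires_at, currency — PK (account_id) and explicit NOT NULL columns excluded).
Total: 2 + 5 + 5 + 6 + 4 = 22.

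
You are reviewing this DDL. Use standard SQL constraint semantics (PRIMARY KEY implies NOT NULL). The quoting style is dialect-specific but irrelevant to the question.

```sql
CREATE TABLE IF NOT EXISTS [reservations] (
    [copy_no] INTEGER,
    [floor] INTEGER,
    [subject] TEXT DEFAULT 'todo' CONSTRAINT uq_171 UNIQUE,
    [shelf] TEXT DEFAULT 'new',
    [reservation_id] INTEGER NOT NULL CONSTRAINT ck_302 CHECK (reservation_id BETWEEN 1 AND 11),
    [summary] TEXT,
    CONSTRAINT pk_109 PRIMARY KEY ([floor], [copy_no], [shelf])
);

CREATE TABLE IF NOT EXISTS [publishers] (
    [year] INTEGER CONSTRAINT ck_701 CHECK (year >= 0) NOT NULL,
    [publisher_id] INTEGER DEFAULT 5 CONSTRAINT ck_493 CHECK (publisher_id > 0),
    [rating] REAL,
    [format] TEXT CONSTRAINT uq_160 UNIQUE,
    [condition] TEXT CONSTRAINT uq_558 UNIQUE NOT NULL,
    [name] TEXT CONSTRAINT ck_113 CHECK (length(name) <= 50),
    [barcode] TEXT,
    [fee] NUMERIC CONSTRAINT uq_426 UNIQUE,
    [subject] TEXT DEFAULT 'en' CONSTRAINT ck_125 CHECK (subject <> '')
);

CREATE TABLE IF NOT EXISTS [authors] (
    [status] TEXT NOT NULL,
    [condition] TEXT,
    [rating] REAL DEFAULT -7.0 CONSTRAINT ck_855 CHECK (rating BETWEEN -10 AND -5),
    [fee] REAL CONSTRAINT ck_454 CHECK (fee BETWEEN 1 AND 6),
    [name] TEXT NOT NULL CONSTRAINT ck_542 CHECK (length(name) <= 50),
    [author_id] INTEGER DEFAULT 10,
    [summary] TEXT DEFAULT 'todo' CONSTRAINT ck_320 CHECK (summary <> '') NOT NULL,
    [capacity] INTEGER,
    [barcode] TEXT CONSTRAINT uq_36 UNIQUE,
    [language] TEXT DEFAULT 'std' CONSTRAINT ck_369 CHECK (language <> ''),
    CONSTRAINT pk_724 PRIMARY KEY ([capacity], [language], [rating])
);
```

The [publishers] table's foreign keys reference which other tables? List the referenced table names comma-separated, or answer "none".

none

No column in publishers has a REFERENCES clause.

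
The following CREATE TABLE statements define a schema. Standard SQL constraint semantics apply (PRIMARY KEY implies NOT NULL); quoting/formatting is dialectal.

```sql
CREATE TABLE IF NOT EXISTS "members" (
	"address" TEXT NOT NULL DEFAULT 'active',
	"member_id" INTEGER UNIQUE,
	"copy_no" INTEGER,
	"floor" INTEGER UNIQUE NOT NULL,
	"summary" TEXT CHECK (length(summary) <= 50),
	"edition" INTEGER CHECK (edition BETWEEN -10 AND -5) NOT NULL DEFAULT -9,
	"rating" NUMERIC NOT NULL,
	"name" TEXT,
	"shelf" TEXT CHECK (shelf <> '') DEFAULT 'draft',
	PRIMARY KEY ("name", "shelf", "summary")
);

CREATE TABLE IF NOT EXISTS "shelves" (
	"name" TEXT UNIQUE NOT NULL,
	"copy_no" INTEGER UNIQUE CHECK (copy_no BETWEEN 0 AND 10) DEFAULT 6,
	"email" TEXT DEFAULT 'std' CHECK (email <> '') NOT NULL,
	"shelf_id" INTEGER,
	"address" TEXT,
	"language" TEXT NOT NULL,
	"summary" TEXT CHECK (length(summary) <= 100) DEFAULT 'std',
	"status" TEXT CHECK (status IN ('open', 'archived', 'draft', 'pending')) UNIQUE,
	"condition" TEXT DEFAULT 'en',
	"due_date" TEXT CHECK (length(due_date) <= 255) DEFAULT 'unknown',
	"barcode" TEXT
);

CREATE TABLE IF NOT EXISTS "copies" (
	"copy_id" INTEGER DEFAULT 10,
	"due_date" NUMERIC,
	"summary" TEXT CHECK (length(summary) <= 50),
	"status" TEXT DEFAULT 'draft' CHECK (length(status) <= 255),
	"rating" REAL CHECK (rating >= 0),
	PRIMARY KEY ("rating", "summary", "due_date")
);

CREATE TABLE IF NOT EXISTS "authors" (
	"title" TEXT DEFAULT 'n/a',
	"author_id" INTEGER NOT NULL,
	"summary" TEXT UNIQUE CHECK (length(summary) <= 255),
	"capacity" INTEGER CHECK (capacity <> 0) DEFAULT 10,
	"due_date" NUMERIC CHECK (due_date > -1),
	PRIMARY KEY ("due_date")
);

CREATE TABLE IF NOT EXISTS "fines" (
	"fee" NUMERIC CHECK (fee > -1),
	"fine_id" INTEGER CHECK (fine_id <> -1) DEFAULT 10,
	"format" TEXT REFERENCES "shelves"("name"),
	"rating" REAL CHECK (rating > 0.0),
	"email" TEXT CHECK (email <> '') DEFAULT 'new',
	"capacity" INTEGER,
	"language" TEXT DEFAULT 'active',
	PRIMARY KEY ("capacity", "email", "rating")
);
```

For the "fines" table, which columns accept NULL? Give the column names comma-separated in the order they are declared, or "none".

- fee: CHECK does not forbid NULL (a CHECK constraint passes when its expression is NULL) → nullable.
- fine_id: CHECK does not forbid NULL (a CHECK constraint passes when its expression is NULL) → nullable.
- format: a foreign key column may be NULL unless separately constrained → nullable.
- rating: part of the PRIMARY KEY, which implies NOT NULL → not nullable.
- email: part of the PRIMARY KEY, which implies NOT NULL → not nullable.
- capacity: part of the PRIMARY KEY, which implies NOT NULL → not nullable.
- language: DEFAULT only fills an omitted column; an explicit NULL is still allowed → nullable.

fee, fine_id, format, language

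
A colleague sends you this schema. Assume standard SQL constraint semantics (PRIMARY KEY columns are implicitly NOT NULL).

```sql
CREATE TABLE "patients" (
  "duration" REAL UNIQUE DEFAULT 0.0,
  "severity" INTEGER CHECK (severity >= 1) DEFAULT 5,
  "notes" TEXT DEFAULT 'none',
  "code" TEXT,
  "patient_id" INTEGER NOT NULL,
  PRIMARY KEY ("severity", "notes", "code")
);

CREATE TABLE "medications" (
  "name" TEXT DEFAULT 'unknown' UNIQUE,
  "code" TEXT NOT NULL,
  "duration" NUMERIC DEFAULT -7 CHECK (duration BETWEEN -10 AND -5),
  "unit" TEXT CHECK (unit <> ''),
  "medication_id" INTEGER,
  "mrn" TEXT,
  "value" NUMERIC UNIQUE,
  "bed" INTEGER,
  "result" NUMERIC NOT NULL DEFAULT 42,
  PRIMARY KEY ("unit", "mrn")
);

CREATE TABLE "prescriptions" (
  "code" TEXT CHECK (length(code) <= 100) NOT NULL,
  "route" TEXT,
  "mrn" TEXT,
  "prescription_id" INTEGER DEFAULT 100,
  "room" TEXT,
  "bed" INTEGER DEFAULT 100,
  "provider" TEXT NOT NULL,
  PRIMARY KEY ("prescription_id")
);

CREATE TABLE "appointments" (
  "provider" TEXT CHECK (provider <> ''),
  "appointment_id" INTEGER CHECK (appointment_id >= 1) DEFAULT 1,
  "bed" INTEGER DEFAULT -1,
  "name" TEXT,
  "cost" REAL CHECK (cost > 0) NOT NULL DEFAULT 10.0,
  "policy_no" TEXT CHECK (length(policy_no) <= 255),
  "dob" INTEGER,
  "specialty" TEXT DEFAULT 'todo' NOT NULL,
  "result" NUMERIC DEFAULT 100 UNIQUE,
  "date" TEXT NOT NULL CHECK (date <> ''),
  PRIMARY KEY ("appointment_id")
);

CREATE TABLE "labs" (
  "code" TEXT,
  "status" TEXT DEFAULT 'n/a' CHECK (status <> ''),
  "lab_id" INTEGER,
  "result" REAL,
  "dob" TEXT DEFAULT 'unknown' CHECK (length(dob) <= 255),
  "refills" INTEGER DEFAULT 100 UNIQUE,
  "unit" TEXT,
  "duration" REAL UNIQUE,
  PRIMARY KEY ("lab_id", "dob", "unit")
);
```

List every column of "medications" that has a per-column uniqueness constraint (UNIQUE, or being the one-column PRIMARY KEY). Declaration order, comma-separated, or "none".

- name: declared UNIQUE → unique.
- code: no UNIQUE or single-column PK constraint.
- duration: no UNIQUE or single-column PK constraint.
- unit: part of a composite PRIMARY KEY — only the tuple is unique, not this column on its own.
- medication_id: no UNIQUE or single-column PK constraint.
- mrn: part of a composite PRIMARY KEY — only the tuple is unique, not this column on its own.
- value: declared UNIQUE → unique.
- bed: no UNIQUE or single-column PK constraint.
- result: no UNIQUE or single-column PK constraint.

name, value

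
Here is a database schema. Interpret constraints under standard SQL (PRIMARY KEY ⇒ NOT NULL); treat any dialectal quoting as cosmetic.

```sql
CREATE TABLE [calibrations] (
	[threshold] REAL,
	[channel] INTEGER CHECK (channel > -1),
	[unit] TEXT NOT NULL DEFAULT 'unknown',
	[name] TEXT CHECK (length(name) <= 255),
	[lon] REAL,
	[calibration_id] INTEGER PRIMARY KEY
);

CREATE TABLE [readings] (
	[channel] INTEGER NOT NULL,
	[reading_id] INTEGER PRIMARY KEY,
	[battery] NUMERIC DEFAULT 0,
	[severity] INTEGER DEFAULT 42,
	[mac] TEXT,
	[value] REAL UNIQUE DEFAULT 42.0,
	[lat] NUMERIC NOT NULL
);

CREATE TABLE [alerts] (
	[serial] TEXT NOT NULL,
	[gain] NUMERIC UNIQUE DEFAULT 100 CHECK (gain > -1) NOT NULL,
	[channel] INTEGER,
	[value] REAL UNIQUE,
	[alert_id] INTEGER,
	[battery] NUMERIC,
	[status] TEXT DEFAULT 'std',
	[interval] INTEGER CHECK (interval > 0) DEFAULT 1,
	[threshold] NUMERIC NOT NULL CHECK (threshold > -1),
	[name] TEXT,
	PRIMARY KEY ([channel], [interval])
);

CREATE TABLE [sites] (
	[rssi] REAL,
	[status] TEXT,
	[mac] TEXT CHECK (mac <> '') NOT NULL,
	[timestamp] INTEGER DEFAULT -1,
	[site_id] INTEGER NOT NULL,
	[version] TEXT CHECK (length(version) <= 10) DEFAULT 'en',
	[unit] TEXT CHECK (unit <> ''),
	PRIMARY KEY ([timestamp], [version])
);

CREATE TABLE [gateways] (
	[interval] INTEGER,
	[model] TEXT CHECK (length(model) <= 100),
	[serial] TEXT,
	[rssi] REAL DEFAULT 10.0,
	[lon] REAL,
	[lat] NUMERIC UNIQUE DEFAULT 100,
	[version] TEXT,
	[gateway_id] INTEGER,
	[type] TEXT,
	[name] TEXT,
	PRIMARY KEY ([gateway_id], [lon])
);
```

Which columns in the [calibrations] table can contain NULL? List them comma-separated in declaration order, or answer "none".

- threshold: no NOT NULL constraint applies → nullable.
- channel: CHECK does not forbid NULL (a CHECK constraint passes when its expression is NULL) → nullable.
- unit: declared NOT NULL → not nullable.
- name: CHECK does not forbid NULL (a CHECK constraint passes when its expression is NULL) → nullable.
- lon: no NOT NULL constraint applies → nullable.
- calibration_id: part of the PRIMARY KEY, which implies NOT NULL → not nullable.

threshold, channel, name, lon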